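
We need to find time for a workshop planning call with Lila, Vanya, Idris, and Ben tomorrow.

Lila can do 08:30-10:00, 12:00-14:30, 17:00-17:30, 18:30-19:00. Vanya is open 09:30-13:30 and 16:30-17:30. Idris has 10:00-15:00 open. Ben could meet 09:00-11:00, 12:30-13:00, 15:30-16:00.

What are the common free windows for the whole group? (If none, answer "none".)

Lila ∩ Vanya: 09:30-10:00, 12:00-13:30, 17:00-17:30.
Lila ∩ Vanya ∩ Idris: 12:00-13:30.
Lila ∩ Vanya ∩ Idris ∩ Ben: 12:30-13:00.

12:30-13:00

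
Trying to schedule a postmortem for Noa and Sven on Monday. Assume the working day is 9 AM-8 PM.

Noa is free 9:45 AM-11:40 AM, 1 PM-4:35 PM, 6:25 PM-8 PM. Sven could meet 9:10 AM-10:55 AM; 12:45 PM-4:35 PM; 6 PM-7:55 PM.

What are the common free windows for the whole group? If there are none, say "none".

Noa ∩ Sven: 09:45-10:55, 13:00-16:35, 18:25-19:55.
So the common availability across everyone is 09:45-10:55, 13:00-16:35, 18:25-19:55.

09:45-10:55, 13:00-16:35, 18:25-19:55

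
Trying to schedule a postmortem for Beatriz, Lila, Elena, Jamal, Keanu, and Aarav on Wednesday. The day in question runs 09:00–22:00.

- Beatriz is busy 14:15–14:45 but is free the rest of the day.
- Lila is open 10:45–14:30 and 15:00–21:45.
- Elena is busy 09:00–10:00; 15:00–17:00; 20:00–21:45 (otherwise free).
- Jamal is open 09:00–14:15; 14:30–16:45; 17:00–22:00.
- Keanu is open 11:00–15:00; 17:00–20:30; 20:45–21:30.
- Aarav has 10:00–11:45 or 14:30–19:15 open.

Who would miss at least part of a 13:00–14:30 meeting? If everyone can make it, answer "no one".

Beatriz free: 09:00-14:15, 14:45-22:00 (invert busy blocks within the working day).
Lila free: 10:45-14:30, 15:00-21:45.
Elena free: 10:00-15:00, 17:00-20:00, 21:45-22:00 (invert busy blocks within the working day).
Jamal free: 09:00-14:15, 14:30-16:45, 17:00-22:00.
Keanu free: 11:00-15:00, 17:00-20:30, 20:45-21:30.
Aarav free: 10:00-11:45, 14:30-19:15.
Beatriz: not fully free for 13:00-14:30. Lila: free for 13:00-14:30. Elena: free for 13:00-14:30. Jamal: not fully free for 13:00-14:30. Keanu: free for 13:00-14:30. Aarav: not fully free for 13:00-14:30.

Aarav, Beatriz, Jamal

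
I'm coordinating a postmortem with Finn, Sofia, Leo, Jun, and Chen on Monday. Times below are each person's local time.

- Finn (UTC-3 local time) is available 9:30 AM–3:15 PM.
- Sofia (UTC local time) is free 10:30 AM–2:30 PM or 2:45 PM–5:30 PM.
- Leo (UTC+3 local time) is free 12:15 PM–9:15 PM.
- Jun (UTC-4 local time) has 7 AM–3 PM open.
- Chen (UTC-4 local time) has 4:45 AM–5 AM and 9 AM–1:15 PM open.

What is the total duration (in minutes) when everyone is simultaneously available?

240

Finn in UTC: 12:30-18:15 (add 3h to convert from UTC-3).
Sofia in UTC: 10:30-14:30, 14:45-17:30.
Leo in UTC: 09:15-18:15 (subtract 3h to convert from UTC+3).
Jun in UTC: 11:00-19:00 (add 4h to convert from UTC-4).
Chen in UTC: 08:45-09:00, 13:00-17:15 (add 4h to convert from UTC-4).
Finn ∩ Sofia: 12:30-14:30, 14:45-17:30.
Finn ∩ Sofia ∩ Leo: 12:30-14:30, 14:45-17:30.
Finn ∩ Sofia ∩ Leo ∩ Jun: 12:30-14:30, 14:45-17:30.
Finn ∩ Sofia ∩ Leo ∩ Jun ∩ Chen: 13:00-14:30, 14:45-17:15.
Summing the common windows: 90 + 150 = 240 minutes.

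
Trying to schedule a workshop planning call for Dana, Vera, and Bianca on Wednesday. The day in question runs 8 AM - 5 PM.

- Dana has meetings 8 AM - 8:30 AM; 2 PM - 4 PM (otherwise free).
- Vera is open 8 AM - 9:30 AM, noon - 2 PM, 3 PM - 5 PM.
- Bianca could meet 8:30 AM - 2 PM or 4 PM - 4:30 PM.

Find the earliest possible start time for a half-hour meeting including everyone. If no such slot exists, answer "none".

Dana free: 08:30-14:00, 16:00-17:00 (invert busy blocks within the working day).
Vera free: 08:00-09:30, 12:00-14:00, 15:00-17:00.
Bianca free: 08:30-14:00, 16:00-16:30.
Dana ∩ Vera: 08:30-09:30, 12:00-14:00, 16:00-17:00.
Dana ∩ Vera ∩ Bianca: 08:30-09:30, 12:00-14:00, 16:00-16:30.
So the common availability across everyone is 08:30-09:30, 12:00-14:00, 16:00-16:30.
The first common window of at least 30 minutes is 08:30-09:30, so the earliest start is 08:30.

08:30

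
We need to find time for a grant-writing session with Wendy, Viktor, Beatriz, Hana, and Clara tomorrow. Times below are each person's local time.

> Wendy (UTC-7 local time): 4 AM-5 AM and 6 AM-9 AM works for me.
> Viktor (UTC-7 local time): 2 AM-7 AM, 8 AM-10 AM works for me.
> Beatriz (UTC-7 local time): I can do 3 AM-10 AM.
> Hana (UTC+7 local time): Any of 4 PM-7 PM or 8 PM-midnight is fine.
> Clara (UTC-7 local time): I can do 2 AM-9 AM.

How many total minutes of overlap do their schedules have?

180

Wendy in UTC: 11:00-12:00, 13:00-16:00 (add 7h to convert from UTC-7).
Viktor in UTC: 09:00-14:00, 15:00-17:00 (add 7h to convert from UTC-7).
Beatriz in UTC: 10:00-17:00 (add 7h to convert from UTC-7).
Hana in UTC: 09:00-12:00, 13:00-17:00 (subtract 7h to convert from UTC+7).
Clara in UTC: 09:00-16:00 (add 7h to convert from UTC-7).
Wendy ∩ Viktor: 11:00-12:00, 13:00-14:00, 15:00-16:00.
Wendy ∩ Viktor ∩ Beatriz: 11:00-12:00, 13:00-14:00, 15:00-16:00.
Wendy ∩ Viktor ∩ Beatriz ∩ Hana: 11:00-12:00, 13:00-14:00, 15:00-16:00.
Wendy ∩ Viktor ∩ Beatriz ∩ Hana ∩ Clara: 11:00-12:00, 13:00-14:00, 15:00-16:00.
Summing the common windows: 60 + 60 + 60 = 180 minutes.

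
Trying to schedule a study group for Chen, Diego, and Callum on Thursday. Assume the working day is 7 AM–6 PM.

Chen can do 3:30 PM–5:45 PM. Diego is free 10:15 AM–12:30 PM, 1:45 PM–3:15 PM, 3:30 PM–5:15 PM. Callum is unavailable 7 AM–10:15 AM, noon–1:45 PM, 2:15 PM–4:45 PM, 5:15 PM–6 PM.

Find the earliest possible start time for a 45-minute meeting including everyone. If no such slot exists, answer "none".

none

Chen free: 15:30-17:45.
Diego free: 10:15-12:30, 13:45-15:15, 15:30-17:15.
Callum free: 10:15-12:00, 13:45-14:15, 16:45-17:15 (invert busy blocks within the working day).
Chen ∩ Diego: 15:30-17:15.
Chen ∩ Diego ∩ Callum: 16:45-17:15.
No common window is at least 45 minutes long.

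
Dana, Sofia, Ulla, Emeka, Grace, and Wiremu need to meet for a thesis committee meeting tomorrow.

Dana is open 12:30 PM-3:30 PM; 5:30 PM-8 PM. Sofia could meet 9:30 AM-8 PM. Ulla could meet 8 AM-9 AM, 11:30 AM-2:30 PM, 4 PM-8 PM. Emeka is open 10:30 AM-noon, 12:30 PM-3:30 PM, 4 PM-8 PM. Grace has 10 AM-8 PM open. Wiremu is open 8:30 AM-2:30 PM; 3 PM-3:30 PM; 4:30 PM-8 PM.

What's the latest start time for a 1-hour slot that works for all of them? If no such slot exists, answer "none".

Dana ∩ Sofia: 12:30-15:30, 17:30-20:00.
Dana ∩ Sofia ∩ Ulla: 12:30-14:30, 17:30-20:00.
Dana ∩ Sofia ∩ Ulla ∩ Emeka: 12:30-14:30, 17:30-20:00.
Dana ∩ Sofia ∩ Ulla ∩ Emeka ∩ Grace: 12:30-14:30, 17:30-20:00.
Dana ∩ Sofia ∩ Ulla ∩ Emeka ∩ Grace ∩ Wiremu: 12:30-14:30, 17:30-20:00.
The last common window of at least 60 minutes is 17:30-20:00; a 60-minute meeting can start as late as 19:00 and still end by 20:00.

19:00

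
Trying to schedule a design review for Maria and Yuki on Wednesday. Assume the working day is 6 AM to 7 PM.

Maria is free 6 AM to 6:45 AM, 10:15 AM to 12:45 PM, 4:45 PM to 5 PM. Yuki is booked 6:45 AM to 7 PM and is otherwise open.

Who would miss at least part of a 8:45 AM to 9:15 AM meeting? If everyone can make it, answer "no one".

Maria, Yuki

Maria free: 06:00-06:45, 10:15-12:45, 16:45-17:00.
Yuki free: 06:00-06:45 (invert busy blocks within the working day).
Maria: not fully free for 08:45-09:15. Yuki: not fully free for 08:45-09:15.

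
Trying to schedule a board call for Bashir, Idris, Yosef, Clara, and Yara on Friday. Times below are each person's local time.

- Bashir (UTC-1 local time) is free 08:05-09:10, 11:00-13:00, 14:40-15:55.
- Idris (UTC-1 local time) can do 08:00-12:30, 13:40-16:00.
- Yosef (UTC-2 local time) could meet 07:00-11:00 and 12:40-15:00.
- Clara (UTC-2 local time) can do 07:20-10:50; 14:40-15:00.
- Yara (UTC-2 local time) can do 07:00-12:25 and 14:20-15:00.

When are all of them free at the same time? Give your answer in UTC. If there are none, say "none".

Bashir in UTC: 09:05-10:10, 12:00-14:00, 15:40-16:55 (add 1h to convert from UTC-1).
Idris in UTC: 09:00-13:30, 14:40-17:00 (add 1h to convert from UTC-1).
Yosef in UTC: 09:00-13:00, 14:40-17:00 (add 2h to convert from UTC-2).
Clara in UTC: 09:20-12:50, 16:40-17:00 (add 2h to convert from UTC-2).
Yara in UTC: 09:00-14:25, 16:20-17:00 (add 2h to convert from UTC-2).
Bashir ∩ Idris: 09:05-10:10, 12:00-13:30, 15:40-16:55.
Bashir ∩ Idris ∩ Yosef: 09:05-10:10, 12:00-13:00, 15:40-16:55.
Bashir ∩ Idris ∩ Yosef ∩ Clara: 09:20-10:10, 12:00-12:50, 16:40-16:55.
Bashir ∩ Idris ∩ Yosef ∩ Clara ∩ Yara: 09:20-10:10, 12:00-12:50, 16:40-16:55.
Those are the intersection windows.

09:20-10:10, 12:00-12:50, 16:40-16:55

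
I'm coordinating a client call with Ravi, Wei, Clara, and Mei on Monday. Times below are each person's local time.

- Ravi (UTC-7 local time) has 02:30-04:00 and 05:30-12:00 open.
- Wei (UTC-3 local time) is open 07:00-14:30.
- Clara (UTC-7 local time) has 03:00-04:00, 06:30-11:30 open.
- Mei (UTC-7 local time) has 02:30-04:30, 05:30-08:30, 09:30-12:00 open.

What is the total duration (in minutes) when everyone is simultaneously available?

240

Ravi in UTC: 09:30-11:00, 12:30-19:00 (add 7h to convert from UTC-7).
Wei in UTC: 10:00-17:30 (add 3h to convert from UTC-3).
Clara in UTC: 10:00-11:00, 13:30-18:30 (add 7h to convert from UTC-7).
Mei in UTC: 09:30-11:30, 12:30-15:30, 16:30-19:00 (add 7h to convert from UTC-7).
Ravi ∩ Wei: 10:00-11:00, 12:30-17:30.
Ravi ∩ Wei ∩ Clara: 10:00-11:00, 13:30-17:30.
Ravi ∩ Wei ∩ Clara ∩ Mei: 10:00-11:00, 13:30-15:30, 16:30-17:30.
Those are the intersection windows.
Summing the common windows: 60 + 120 + 60 = 240 minutes.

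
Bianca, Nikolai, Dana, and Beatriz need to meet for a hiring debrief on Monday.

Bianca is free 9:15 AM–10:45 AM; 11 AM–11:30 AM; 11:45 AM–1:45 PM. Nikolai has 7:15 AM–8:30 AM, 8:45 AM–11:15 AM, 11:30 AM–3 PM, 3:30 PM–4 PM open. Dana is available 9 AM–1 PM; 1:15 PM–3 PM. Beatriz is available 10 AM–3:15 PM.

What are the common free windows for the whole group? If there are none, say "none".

Bianca ∩ Nikolai: 09:15-10:45, 11:00-11:15, 11:45-13:45.
Bianca ∩ Nikolai ∩ Dana: 09:15-10:45, 11:00-11:15, 11:45-13:00, 13:15-13:45.
Bianca ∩ Nikolai ∩ Dana ∩ Beatriz: 10:00-10:45, 11:00-11:15, 11:45-13:00, 13:15-13:45.
So the common availability across everyone is 10:00-10:45, 11:00-11:15, 11:45-13:00, 13:15-13:45.

10:00-10:45, 11:00-11:15, 11:45-13:00, 13:15-13:45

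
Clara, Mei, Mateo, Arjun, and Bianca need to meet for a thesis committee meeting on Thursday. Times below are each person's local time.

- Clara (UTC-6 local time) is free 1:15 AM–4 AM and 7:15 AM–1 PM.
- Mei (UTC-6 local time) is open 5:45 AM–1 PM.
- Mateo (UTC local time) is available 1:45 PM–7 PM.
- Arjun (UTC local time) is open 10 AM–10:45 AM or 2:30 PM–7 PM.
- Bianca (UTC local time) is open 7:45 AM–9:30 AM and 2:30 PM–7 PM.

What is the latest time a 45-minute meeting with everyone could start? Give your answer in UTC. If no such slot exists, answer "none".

Clara in UTC: 07:15-10:00, 13:15-19:00 (add 6h to convert from UTC-6).
Mei in UTC: 11:45-19:00 (add 6h to convert from UTC-6).
Mateo in UTC: 13:45-19:00.
Arjun in UTC: 10:00-10:45, 14:30-19:00.
Bianca in UTC: 07:45-09:30, 14:30-19:00.
Clara ∩ Mei: 13:15-19:00.
Clara ∩ Mei ∩ Mateo: 13:45-19:00.
Clara ∩ Mei ∩ Mateo ∩ Arjun: 14:30-19:00.
Clara ∩ Mei ∩ Mateo ∩ Arjun ∩ Bianca: 14:30-19:00.
So the common availability across everyone is 14:30-19:00.
The last common window of at least 45 minutes is 14:30-19:00; a 45-minute meeting can start as late as 18:15 and still end by 19:00.

18:15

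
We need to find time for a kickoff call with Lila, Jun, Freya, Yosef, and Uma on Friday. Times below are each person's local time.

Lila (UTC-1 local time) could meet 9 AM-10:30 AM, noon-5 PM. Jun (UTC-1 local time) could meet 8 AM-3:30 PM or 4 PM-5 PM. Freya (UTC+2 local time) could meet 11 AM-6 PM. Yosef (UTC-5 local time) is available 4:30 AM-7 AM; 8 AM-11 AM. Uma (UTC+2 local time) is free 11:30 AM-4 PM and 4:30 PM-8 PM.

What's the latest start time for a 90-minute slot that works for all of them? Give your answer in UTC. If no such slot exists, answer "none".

14:30

Lila in UTC: 10:00-11:30, 13:00-18:00 (add 1h to convert from UTC-1).
Jun in UTC: 09:00-16:30, 17:00-18:00 (add 1h to convert from UTC-1).
Freya in UTC: 09:00-16:00 (subtract 2h to convert from UTC+2).
Yosef in UTC: 09:30-12:00, 13:00-16:00 (add 5h to convert from UTC-5).
Uma in UTC: 09:30-14:00, 14:30-18:00 (subtract 2h to convert from UTC+2).
Lila ∩ Jun: 10:00-11:30, 13:00-16:30, 17:00-18:00.
Lila ∩ Jun ∩ Freya: 10:00-11:30, 13:00-16:00.
Lila ∩ Jun ∩ Freya ∩ Yosef: 10:00-11:30, 13:00-16:00.
Lila ∩ Jun ∩ Freya ∩ Yosef ∩ Uma: 10:00-11:30, 13:00-14:00, 14:30-16:00.
The last common window of at least 90 minutes is 14:30-16:00; a 90-minute meeting can start as late as 14:30 and still end by 16:00.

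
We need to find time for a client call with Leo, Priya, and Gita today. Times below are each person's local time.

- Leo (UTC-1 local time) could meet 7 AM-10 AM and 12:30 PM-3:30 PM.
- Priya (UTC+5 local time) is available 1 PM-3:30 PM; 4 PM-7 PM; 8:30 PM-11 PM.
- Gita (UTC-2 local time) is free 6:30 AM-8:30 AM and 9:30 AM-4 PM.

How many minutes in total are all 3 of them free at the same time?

Leo in UTC: 08:00-11:00, 13:30-16:30 (add 1h to convert from UTC-1).
Priya in UTC: 08:00-10:30, 11:00-14:00, 15:30-18:00 (subtract 5h to convert from UTC+5).
Gita in UTC: 08:30-10:30, 11:30-18:00 (add 2h to convert from UTC-2).
Leo ∩ Priya: 08:00-10:30, 13:30-14:00, 15:30-16:30.
Leo ∩ Priya ∩ Gita: 08:30-10:30, 13:30-14:00, 15:30-16:30.
Summing the common windows: 120 + 30 + 60 = 210 minutes.

210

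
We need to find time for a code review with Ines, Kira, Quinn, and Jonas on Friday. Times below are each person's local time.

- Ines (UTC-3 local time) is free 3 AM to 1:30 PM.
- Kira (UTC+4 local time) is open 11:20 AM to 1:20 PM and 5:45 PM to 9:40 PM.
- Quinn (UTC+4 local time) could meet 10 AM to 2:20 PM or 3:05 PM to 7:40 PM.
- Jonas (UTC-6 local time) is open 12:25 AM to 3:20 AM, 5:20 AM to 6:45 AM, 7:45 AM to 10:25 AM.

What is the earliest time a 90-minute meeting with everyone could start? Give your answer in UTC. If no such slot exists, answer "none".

Ines in UTC: 06:00-16:30 (add 3h to convert from UTC-3).
Kira in UTC: 07:20-09:20, 13:45-17:40 (subtract 4h to convert from UTC+4).
Quinn in UTC: 06:00-10:20, 11:05-15:40 (subtract 4h to convert from UTC+4).
Jonas in UTC: 06:25-09:20, 11:20-12:45, 13:45-16:25 (add 6h to convert from UTC-6).
Ines ∩ Kira: 07:20-09:20, 13:45-16:30.
Ines ∩ Kira ∩ Quinn: 07:20-09:20, 13:45-15:40.
Ines ∩ Kira ∩ Quinn ∩ Jonas: 07:20-09:20, 13:45-15:40.
The first common window of at least 90 minutes is 07:20-09:20, so the earliest start is 07:20.

07:20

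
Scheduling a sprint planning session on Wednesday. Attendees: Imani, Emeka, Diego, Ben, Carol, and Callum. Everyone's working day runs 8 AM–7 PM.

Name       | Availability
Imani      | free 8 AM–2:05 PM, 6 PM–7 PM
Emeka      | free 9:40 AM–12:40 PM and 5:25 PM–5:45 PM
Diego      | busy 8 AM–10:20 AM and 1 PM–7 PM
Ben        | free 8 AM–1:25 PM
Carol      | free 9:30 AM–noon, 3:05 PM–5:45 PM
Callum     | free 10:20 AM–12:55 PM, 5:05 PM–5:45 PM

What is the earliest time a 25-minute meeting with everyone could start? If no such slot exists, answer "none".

10:20

Imani free: 08:00-14:05, 18:00-19:00.
Emeka free: 09:40-12:40, 17:25-17:45.
Diego free: 10:20-13:00 (invert busy blocks within the working day).
Ben free: 08:00-13:25.
Carol free: 09:30-12:00, 15:05-17:45.
Callum free: 10:20-12:55, 17:05-17:45.
Imani ∩ Emeka: 09:40-12:40.
Imani ∩ Emeka ∩ Diego: 10:20-12:40.
Imani ∩ Emeka ∩ Diego ∩ Ben: 10:20-12:40.
Imani ∩ Emeka ∩ Diego ∩ Ben ∩ Carol: 10:20-12:00.
Imani ∩ Emeka ∩ Diego ∩ Ben ∩ Carol ∩ Callum: 10:20-12:00.
So the common availability across everyone is 10:20-12:00.
The first common window of at least 25 minutes is 10:20-12:00, so the earliest start is 10:20.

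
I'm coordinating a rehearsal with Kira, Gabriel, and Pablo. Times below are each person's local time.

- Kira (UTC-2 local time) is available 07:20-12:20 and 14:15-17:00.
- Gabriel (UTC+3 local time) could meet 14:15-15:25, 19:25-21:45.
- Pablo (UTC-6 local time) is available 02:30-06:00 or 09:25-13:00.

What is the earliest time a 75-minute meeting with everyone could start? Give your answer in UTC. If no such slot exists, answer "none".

Kira in UTC: 09:20-14:20, 16:15-19:00 (add 2h to convert from UTC-2).
Gabriel in UTC: 11:15-12:25, 16:25-18:45 (subtract 3h to convert from UTC+3).
Pablo in UTC: 08:30-12:00, 15:25-19:00 (add 6h to convert from UTC-6).
Kira ∩ Gabriel: 11:15-12:25, 16:25-18:45.
Kira ∩ Gabriel ∩ Pablo: 11:15-12:00, 16:25-18:45.
The first common window of at least 75 minutes is 16:25-18:45, so the earliest start is 16:25.

16:25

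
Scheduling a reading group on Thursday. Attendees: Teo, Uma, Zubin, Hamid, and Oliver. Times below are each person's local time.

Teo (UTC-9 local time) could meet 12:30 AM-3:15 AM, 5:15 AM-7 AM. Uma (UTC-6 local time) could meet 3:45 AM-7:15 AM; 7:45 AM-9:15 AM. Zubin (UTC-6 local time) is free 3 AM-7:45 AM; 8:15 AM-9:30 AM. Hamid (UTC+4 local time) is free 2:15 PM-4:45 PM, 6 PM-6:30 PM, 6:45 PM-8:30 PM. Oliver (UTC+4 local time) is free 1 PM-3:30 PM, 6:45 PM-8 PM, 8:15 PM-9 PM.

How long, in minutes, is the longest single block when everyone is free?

75

Teo in UTC: 09:30-12:15, 14:15-16:00 (add 9h to convert from UTC-9).
Uma in UTC: 09:45-13:15, 13:45-15:15 (add 6h to convert from UTC-6).
Zubin in UTC: 09:00-13:45, 14:15-15:30 (add 6h to convert from UTC-6).
Hamid in UTC: 10:15-12:45, 14:00-14:30, 14:45-16:30 (subtract 4h to convert from UTC+4).
Oliver in UTC: 09:00-11:30, 14:45-16:00, 16:15-17:00 (subtract 4h to convert from UTC+4).
Teo ∩ Uma: 09:45-12:15, 14:15-15:15.
Teo ∩ Uma ∩ Zubin: 09:45-12:15, 14:15-15:15.
Teo ∩ Uma ∩ Zubin ∩ Hamid: 10:15-12:15, 14:15-14:30, 14:45-15:15.
Teo ∩ Uma ∩ Zubin ∩ Hamid ∩ Oliver: 10:15-11:30, 14:45-15:15.
So the common availability across everyone is 10:15-11:30, 14:45-15:15.
The longest is 10:15-11:30 at 75 minutes.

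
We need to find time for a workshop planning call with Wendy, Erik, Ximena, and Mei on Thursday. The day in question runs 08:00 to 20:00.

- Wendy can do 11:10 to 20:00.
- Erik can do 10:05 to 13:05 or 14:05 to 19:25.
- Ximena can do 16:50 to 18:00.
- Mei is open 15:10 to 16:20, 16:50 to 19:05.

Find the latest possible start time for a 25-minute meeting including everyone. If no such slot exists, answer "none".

Wendy ∩ Erik: 11:10-13:05, 14:05-19:25.
Wendy ∩ Erik ∩ Ximena: 16:50-18:00.
Wendy ∩ Erik ∩ Ximena ∩ Mei: 16:50-18:00.
The last common window of at least 25 minutes is 16:50-18:00; a 25-minute meeting can start as late as 17:35 and still end by 18:00.

17:35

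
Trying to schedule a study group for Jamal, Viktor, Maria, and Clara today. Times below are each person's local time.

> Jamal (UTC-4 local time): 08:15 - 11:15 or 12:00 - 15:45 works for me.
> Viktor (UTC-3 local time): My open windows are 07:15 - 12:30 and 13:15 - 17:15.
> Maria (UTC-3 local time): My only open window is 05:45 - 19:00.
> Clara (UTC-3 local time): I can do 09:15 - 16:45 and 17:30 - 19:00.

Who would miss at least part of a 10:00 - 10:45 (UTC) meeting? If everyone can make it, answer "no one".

Clara, Jamal, Viktor

Jamal in UTC: 12:15-15:15, 16:00-19:45 (add 4h to convert from UTC-4).
Viktor in UTC: 10:15-15:30, 16:15-20:15 (add 3h to convert from UTC-3).
Maria in UTC: 08:45-22:00 (add 3h to convert from UTC-3).
Clara in UTC: 12:15-19:45, 20:30-22:00 (add 3h to convert from UTC-3).
Jamal: not fully free for 10:00-10:45. Viktor: not fully free for 10:00-10:45. Maria: free for 10:00-10:45. Clara: not fully free for 10:00-10:45.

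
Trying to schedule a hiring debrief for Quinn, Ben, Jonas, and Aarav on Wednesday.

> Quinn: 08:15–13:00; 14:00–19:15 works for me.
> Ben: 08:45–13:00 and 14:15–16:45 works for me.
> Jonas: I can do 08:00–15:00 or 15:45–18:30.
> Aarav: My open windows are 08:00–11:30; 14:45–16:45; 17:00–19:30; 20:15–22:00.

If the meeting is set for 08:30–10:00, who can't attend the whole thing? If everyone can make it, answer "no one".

Quinn: free for 08:30-10:00. Ben: not fully free for 08:30-10:00. Jonas: free for 08:30-10:00. Aarav: free for 08:30-10:00.

Ben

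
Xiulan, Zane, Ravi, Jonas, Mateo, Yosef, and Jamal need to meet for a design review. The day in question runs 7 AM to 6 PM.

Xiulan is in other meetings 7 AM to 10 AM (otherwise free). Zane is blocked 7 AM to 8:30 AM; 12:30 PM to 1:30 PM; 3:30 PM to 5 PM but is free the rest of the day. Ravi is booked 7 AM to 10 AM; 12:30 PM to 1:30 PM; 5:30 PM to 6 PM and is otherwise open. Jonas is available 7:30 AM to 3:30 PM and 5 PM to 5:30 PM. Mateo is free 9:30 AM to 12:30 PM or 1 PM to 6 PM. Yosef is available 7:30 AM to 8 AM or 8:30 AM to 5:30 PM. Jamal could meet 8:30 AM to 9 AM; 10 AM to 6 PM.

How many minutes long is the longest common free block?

Xiulan free: 10:00-18:00 (invert busy blocks within the working day).
Zane free: 08:30-12:30, 13:30-15:30, 17:00-18:00 (invert busy blocks within the working day).
Ravi free: 10:00-12:30, 13:30-17:30 (invert busy blocks within the working day).
Jonas free: 07:30-15:30, 17:00-17:30.
Mateo free: 09:30-12:30, 13:00-18:00.
Yosef free: 07:30-08:00, 08:30-17:30.
Jamal free: 08:30-09:00, 10:00-18:00.
Xiulan ∩ Zane: 10:00-12:30, 13:30-15:30, 17:00-18:00.
Xiulan ∩ Zane ∩ Ravi: 10:00-12:30, 13:30-15:30, 17:00-17:30.
Xiulan ∩ Zane ∩ Ravi ∩ Jonas: 10:00-12:30, 13:30-15:30, 17:00-17:30.
Xiulan ∩ Zane ∩ Ravi ∩ Jonas ∩ Mateo: 10:00-12:30, 13:30-15:30, 17:00-17:30.
Xiulan ∩ Zane ∩ Ravi ∩ Jonas ∩ Mateo ∩ Yosef: 10:00-12:30, 13:30-15:30, 17:00-17:30.
Xiulan ∩ Zane ∩ Ravi ∩ Jonas ∩ Mateo ∩ Yosef ∩ Jamal: 10:00-12:30, 13:30-15:30, 17:00-17:30.
Those are the intersection windows.
The longest is 10:00-12:30 at 150 minutes.

150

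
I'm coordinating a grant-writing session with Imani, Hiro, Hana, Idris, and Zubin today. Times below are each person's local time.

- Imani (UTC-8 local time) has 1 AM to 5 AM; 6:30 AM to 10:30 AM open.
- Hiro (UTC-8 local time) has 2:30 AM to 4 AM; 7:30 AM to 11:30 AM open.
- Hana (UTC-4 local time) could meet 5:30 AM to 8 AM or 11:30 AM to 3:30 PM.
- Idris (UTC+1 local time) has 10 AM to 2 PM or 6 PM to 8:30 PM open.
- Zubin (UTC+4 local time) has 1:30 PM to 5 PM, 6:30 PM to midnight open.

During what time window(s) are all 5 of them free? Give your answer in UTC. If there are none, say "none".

Imani in UTC: 09:00-13:00, 14:30-18:30 (add 8h to convert from UTC-8).
Hiro in UTC: 10:30-12:00, 15:30-19:30 (add 8h to convert from UTC-8).
Hana in UTC: 09:30-12:00, 15:30-19:30 (add 4h to convert from UTC-4).
Idris in UTC: 09:00-13:00, 17:00-19:30 (subtract 1h to convert from UTC+1).
Zubin in UTC: 09:30-13:00, 14:30-20:00 (subtract 4h to convert from UTC+4).
Imani ∩ Hiro: 10:30-12:00, 15:30-18:30.
Imani ∩ Hiro ∩ Hana: 10:30-12:00, 15:30-18:30.
Imani ∩ Hiro ∩ Hana ∩ Idris: 10:30-12:00, 17:00-18:30.
Imani ∩ Hiro ∩ Hana ∩ Idris ∩ Zubin: 10:30-12:00, 17:00-18:30.
So the common availability across everyone is 10:30-12:00, 17:00-18:30.

10:30-12:00, 17:00-18:30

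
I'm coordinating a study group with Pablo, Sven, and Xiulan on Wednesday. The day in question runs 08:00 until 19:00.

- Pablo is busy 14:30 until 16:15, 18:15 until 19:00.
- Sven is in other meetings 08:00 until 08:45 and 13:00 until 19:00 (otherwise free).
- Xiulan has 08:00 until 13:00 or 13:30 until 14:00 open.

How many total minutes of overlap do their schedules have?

Pablo free: 08:00-14:30, 16:15-18:15 (invert busy blocks within the working day).
Sven free: 08:45-13:00 (invert busy blocks within the working day).
Xiulan free: 08:00-13:00, 13:30-14:00.
Pablo ∩ Sven: 08:45-13:00.
Pablo ∩ Sven ∩ Xiulan: 08:45-13:00.
So the common availability across everyone is 08:45-13:00.
That's a single block of 255 minutes.

255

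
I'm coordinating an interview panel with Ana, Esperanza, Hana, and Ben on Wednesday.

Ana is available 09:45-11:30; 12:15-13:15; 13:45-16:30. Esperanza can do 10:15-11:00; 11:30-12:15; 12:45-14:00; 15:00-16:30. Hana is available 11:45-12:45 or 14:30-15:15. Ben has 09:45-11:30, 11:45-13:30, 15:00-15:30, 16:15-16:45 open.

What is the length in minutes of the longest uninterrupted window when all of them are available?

Ana ∩ Esperanza: 10:15-11:00, 12:45-13:15, 13:45-14:00, 15:00-16:30.
Ana ∩ Esperanza ∩ Hana: 15:00-15:15.
Ana ∩ Esperanza ∩ Hana ∩ Ben: 15:00-15:15.
The longest is 15:00-15:15 at 15 minutes.

15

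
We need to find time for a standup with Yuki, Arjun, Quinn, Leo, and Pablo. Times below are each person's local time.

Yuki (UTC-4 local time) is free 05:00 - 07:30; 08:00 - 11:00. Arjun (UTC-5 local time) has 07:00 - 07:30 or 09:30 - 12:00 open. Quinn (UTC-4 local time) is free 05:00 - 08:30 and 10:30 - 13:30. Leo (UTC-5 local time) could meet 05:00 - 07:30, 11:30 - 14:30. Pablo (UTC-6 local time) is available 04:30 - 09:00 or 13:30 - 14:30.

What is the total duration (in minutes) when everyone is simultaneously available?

Yuki in UTC: 09:00-11:30, 12:00-15:00 (add 4h to convert from UTC-4).
Arjun in UTC: 12:00-12:30, 14:30-17:00 (add 5h to convert from UTC-5).
Quinn in UTC: 09:00-12:30, 14:30-17:30 (add 4h to convert from UTC-4).
Leo in UTC: 10:00-12:30, 16:30-19:30 (add 5h to convert from UTC-5).
Pablo in UTC: 10:30-15:00, 19:30-20:30 (add 6h to convert from UTC-6).
Yuki ∩ Arjun: 12:00-12:30, 14:30-15:00.
Yuki ∩ Arjun ∩ Quinn: 12:00-12:30, 14:30-15:00.
Yuki ∩ Arjun ∩ Quinn ∩ Leo: 12:00-12:30.
Yuki ∩ Arjun ∩ Quinn ∩ Leo ∩ Pablo: 12:00-12:30.
That's a single block of 30 minutes.

30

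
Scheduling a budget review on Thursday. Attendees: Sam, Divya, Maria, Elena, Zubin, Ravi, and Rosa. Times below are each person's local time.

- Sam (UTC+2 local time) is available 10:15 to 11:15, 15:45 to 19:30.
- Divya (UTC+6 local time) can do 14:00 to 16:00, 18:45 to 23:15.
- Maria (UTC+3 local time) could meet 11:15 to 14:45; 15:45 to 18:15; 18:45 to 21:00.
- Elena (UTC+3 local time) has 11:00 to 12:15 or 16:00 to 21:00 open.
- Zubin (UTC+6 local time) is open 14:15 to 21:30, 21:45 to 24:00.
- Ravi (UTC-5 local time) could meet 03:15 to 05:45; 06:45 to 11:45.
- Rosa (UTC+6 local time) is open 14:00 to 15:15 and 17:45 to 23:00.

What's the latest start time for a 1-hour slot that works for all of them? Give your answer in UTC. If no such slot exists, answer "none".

Sam in UTC: 08:15-09:15, 13:45-17:30 (subtract 2h to convert from UTC+2).
Divya in UTC: 08:00-10:00, 12:45-17:15 (subtract 6h to convert from UTC+6).
Maria in UTC: 08:15-11:45, 12:45-15:15, 15:45-18:00 (subtract 3h to convert from UTC+3).
Elena in UTC: 08:00-09:15, 13:00-18:00 (subtract 3h to convert from UTC+3).
Zubin in UTC: 08:15-15:30, 15:45-18:00 (subtract 6h to convert from UTC+6).
Ravi in UTC: 08:15-10:45, 11:45-16:45 (add 5h to convert from UTC-5).
Rosa in UTC: 08:00-09:15, 11:45-17:00 (subtract 6h to convert from UTC+6).
Sam ∩ Divya: 08:15-09:15, 13:45-17:15.
Sam ∩ Divya ∩ Maria: 08:15-09:15, 13:45-15:15, 15:45-17:15.
Sam ∩ Divya ∩ Maria ∩ Elena: 08:15-09:15, 13:45-15:15, 15:45-17:15.
Sam ∩ Divya ∩ Maria ∩ Elena ∩ Zubin: 08:15-09:15, 13:45-15:15, 15:45-17:15.
Sam ∩ Divya ∩ Maria ∩ Elena ∩ Zubin ∩ Ravi: 08:15-09:15, 13:45-15:15, 15:45-16:45.
Sam ∩ Divya ∩ Maria ∩ Elena ∩ Zubin ∩ Ravi ∩ Rosa: 08:15-09:15, 13:45-15:15, 15:45-16:45.
Those are the intersection windows.
The last common window of at least 60 minutes is 15:45-16:45; a 60-minute meeting can start as late as 15:45 and still end by 16:45.

15:45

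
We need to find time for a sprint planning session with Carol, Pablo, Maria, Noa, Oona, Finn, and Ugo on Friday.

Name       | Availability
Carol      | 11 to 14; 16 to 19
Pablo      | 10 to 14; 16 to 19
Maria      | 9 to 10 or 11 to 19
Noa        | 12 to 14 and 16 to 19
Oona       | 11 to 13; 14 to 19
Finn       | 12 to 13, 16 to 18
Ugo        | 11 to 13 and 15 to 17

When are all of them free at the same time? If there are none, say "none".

Carol ∩ Pablo: 11:00-14:00, 16:00-19:00.
Carol ∩ Pablo ∩ Maria: 11:00-14:00, 16:00-19:00.
Carol ∩ Pablo ∩ Maria ∩ Noa: 12:00-14:00, 16:00-19:00.
Carol ∩ Pablo ∩ Maria ∩ Noa ∩ Oona: 12:00-13:00, 16:00-19:00.
Carol ∩ Pablo ∩ Maria ∩ Noa ∩ Oona ∩ Finn: 12:00-13:00, 16:00-18:00.
Carol ∩ Pablo ∩ Maria ∩ Noa ∩ Oona ∩ Finn ∩ Ugo: 12:00-13:00, 16:00-17:00.

12:00-13:00, 16:00-17:00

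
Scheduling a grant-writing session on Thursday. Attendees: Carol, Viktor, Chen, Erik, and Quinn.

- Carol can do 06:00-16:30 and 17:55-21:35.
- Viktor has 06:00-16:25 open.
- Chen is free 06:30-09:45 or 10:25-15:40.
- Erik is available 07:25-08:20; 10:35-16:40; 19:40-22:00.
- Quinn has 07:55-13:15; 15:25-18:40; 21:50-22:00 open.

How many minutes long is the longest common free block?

160

Carol ∩ Viktor: 06:00-16:25.
Carol ∩ Viktor ∩ Chen: 06:30-09:45, 10:25-15:40.
Carol ∩ Viktor ∩ Chen ∩ Erik: 07:25-08:20, 10:35-15:40.
Carol ∩ Viktor ∩ Chen ∩ Erik ∩ Quinn: 07:55-08:20, 10:35-13:15, 15:25-15:40.
Those are the intersection windows.
The longest is 10:35-13:15 at 160 minutes.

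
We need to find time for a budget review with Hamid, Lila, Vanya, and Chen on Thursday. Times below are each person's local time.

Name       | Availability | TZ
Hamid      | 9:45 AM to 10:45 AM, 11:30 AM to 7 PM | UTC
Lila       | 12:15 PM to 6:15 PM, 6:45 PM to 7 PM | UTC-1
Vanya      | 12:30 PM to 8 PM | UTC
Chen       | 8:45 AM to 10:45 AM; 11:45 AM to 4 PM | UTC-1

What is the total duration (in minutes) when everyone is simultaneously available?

Hamid in UTC: 09:45-10:45, 11:30-19:00.
Lila in UTC: 13:15-19:15, 19:45-20:00 (add 1h to convert from UTC-1).
Vanya in UTC: 12:30-20:00.
Chen in UTC: 09:45-11:45, 12:45-17:00 (add 1h to convert from UTC-1).
Hamid ∩ Lila: 13:15-19:00.
Hamid ∩ Lila ∩ Vanya: 13:15-19:00.
Hamid ∩ Lila ∩ Vanya ∩ Chen: 13:15-17:00.
That's a single block of 225 minutes.

225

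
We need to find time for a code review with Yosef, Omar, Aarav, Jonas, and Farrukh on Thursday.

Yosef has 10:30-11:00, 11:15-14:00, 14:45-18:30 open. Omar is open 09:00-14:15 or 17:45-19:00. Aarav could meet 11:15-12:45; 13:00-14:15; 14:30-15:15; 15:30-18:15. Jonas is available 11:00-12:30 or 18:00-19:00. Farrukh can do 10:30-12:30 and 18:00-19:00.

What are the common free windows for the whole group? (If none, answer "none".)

Yosef ∩ Omar: 10:30-11:00, 11:15-14:00, 17:45-18:30.
Yosef ∩ Omar ∩ Aarav: 11:15-12:45, 13:00-14:00, 17:45-18:15.
Yosef ∩ Omar ∩ Aarav ∩ Jonas: 11:15-12:30, 18:00-18:15.
Yosef ∩ Omar ∩ Aarav ∩ Jonas ∩ Farrukh: 11:15-12:30, 18:00-18:15.

11:15-12:30, 18:00-18:15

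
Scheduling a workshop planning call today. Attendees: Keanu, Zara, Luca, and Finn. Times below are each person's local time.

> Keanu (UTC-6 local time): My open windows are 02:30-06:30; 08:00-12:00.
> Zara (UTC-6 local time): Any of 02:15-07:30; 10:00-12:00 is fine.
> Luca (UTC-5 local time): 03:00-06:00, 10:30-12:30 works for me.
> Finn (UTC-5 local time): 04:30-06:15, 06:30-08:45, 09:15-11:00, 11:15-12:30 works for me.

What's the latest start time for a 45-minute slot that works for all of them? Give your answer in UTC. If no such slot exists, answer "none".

Keanu in UTC: 08:30-12:30, 14:00-18:00 (add 6h to convert from UTC-6).
Zara in UTC: 08:15-13:30, 16:00-18:00 (add 6h to convert from UTC-6).
Luca in UTC: 08:00-11:00, 15:30-17:30 (add 5h to convert from UTC-5).
Finn in UTC: 09:30-11:15, 11:30-13:45, 14:15-16:00, 16:15-17:30 (add 5h to convert from UTC-5).
Keanu ∩ Zara: 08:30-12:30, 16:00-18:00.
Keanu ∩ Zara ∩ Luca: 08:30-11:00, 16:00-17:30.
Keanu ∩ Zara ∩ Luca ∩ Finn: 09:30-11:00, 16:15-17:30.
Those are the intersection windows.
The last common window of at least 45 minutes is 16:15-17:30; a 45-minute meeting can start as late as 16:45 and still end by 17:30.

16:45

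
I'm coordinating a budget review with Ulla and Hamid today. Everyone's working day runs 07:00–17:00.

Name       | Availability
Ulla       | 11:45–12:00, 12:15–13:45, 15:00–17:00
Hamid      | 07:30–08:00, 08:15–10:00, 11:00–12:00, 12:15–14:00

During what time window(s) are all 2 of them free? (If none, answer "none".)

11:45-12:00, 12:15-13:45

Ulla ∩ Hamid: 11:45-12:00, 12:15-13:45.
So the common availability across everyone is 11:45-12:00, 12:15-13:45.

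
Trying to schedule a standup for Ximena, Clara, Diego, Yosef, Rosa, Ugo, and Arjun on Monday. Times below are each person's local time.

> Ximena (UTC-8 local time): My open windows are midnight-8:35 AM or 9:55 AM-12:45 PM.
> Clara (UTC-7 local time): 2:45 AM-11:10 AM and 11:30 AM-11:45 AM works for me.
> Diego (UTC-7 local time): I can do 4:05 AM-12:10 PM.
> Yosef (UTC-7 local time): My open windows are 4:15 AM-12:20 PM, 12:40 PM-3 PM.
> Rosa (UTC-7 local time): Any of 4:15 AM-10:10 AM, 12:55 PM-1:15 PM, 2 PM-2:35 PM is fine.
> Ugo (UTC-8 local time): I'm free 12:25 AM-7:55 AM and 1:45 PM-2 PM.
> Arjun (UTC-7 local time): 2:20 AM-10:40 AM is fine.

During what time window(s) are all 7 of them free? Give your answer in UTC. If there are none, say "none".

Ximena in UTC: 08:00-16:35, 17:55-20:45 (add 8h to convert from UTC-8).
Clara in UTC: 09:45-18:10, 18:30-18:45 (add 7h to convert from UTC-7).
Diego in UTC: 11:05-19:10 (add 7h to convert from UTC-7).
Yosef in UTC: 11:15-19:20, 19:40-22:00 (add 7h to convert from UTC-7).
Rosa in UTC: 11:15-17:10, 19:55-20:15, 21:00-21:35 (add 7h to convert from UTC-7).
Ugo in UTC: 08:25-15:55, 21:45-22:00 (add 8h to convert from UTC-8).
Arjun in UTC: 09:20-17:40 (add 7h to convert from UTC-7).
Ximena ∩ Clara: 09:45-16:35, 17:55-18:10, 18:30-18:45.
Ximena ∩ Clara ∩ Diego: 11:05-16:35, 17:55-18:10, 18:30-18:45.
Ximena ∩ Clara ∩ Diego ∩ Yosef: 11:15-16:35, 17:55-18:10, 18:30-18:45.
Ximena ∩ Clara ∩ Diego ∩ Yosef ∩ Rosa: 11:15-16:35.
Ximena ∩ Clara ∩ Diego ∩ Yosef ∩ Rosa ∩ Ugo: 11:15-15:55.
Ximena ∩ Clara ∩ Diego ∩ Yosef ∩ Rosa ∩ Ugo ∩ Arjun: 11:15-15:55.

11:15-15:55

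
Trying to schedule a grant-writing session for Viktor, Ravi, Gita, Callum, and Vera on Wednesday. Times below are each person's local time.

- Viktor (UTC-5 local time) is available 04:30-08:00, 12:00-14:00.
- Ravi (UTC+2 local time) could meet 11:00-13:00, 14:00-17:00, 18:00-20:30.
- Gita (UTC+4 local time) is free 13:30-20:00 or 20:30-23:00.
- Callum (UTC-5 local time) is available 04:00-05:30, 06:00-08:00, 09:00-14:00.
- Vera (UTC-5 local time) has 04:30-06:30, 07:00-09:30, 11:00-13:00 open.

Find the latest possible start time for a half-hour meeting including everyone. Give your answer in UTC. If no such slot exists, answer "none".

17:30

Viktor in UTC: 09:30-13:00, 17:00-19:00 (add 5h to convert from UTC-5).
Ravi in UTC: 09:00-11:00, 12:00-15:00, 16:00-18:30 (subtract 2h to convert from UTC+2).
Gita in UTC: 09:30-16:00, 16:30-19:00 (subtract 4h to convert from UTC+4).
Callum in UTC: 09:00-10:30, 11:00-13:00, 14:00-19:00 (add 5h to convert from UTC-5).
Vera in UTC: 09:30-11:30, 12:00-14:30, 16:00-18:00 (add 5h to convert from UTC-5).
Viktor ∩ Ravi: 09:30-11:00, 12:00-13:00, 17:00-18:30.
Viktor ∩ Ravi ∩ Gita: 09:30-11:00, 12:00-13:00, 17:00-18:30.
Viktor ∩ Ravi ∩ Gita ∩ Callum: 09:30-10:30, 12:00-13:00, 17:00-18:30.
Viktor ∩ Ravi ∩ Gita ∩ Callum ∩ Vera: 09:30-10:30, 12:00-13:00, 17:00-18:00.
Those are the intersection windows.
The last common window of at least 30 minutes is 17:00-18:00; a 30-minute meeting can start as late as 17:30 and still end by 18:00.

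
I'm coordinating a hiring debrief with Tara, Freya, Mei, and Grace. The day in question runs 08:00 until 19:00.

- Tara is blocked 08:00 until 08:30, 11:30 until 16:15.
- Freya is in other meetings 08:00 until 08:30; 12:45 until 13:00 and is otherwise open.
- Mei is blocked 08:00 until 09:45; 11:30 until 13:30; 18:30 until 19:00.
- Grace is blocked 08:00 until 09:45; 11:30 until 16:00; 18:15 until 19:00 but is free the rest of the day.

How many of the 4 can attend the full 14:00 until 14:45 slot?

2

Tara free: 08:30-11:30, 16:15-19:00 (invert busy blocks within the working day).
Freya free: 08:30-12:45, 13:00-19:00 (invert busy blocks within the working day).
Mei free: 09:45-11:30, 13:30-18:30 (invert busy blocks within the working day).
Grace free: 09:45-11:30, 16:00-18:15 (invert busy blocks within the working day).
Freya and Mei can make the full 14:00-14:45 slot — that's 2.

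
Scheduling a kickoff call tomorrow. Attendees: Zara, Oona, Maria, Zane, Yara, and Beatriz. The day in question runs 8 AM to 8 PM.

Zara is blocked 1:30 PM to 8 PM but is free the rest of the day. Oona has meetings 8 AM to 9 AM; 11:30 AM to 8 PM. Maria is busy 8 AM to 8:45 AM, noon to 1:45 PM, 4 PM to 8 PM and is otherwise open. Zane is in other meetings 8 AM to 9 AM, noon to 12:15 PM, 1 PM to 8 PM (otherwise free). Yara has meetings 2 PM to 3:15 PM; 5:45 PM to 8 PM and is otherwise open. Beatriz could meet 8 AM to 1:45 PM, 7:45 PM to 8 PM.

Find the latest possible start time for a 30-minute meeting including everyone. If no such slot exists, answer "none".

11:00

Zara free: 08:00-13:30 (invert busy blocks within the working day).
Oona free: 09:00-11:30 (invert busy blocks within the working day).
Maria free: 08:45-12:00, 13:45-16:00 (invert busy blocks within the working day).
Zane free: 09:00-12:00, 12:15-13:00 (invert busy blocks within the working day).
Yara free: 08:00-14:00, 15:15-17:45 (invert busy blocks within the working day).
Beatriz free: 08:00-13:45, 19:45-20:00.
Zara ∩ Oona: 09:00-11:30.
Zara ∩ Oona ∩ Maria: 09:00-11:30.
Zara ∩ Oona ∩ Maria ∩ Zane: 09:00-11:30.
Zara ∩ Oona ∩ Maria ∩ Zane ∩ Yara: 09:00-11:30.
Zara ∩ Oona ∩ Maria ∩ Zane ∩ Yara ∩ Beatriz: 09:00-11:30.
The last common window of at least 30 minutes is 09:00-11:30; a 30-minute meeting can start as late as 11:00 and still end by 11:30.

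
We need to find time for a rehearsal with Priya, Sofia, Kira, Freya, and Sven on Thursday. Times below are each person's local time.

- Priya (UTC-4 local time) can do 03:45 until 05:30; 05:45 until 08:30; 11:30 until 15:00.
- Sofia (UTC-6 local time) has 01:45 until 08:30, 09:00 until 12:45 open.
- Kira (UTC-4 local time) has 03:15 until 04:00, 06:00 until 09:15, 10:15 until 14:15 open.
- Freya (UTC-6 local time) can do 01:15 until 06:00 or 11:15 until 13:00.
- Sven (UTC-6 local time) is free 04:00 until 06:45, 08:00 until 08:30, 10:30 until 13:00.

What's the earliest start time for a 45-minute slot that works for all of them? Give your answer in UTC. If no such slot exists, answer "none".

10:00

Priya in UTC: 07:45-09:30, 09:45-12:30, 15:30-19:00 (add 4h to convert from UTC-4).
Sofia in UTC: 07:45-14:30, 15:00-18:45 (add 6h to convert from UTC-6).
Kira in UTC: 07:15-08:00, 10:00-13:15, 14:15-18:15 (add 4h to convert from UTC-4).
Freya in UTC: 07:15-12:00, 17:15-19:00 (add 6h to convert from UTC-6).
Sven in UTC: 10:00-12:45, 14:00-14:30, 16:30-19:00 (add 6h to convert from UTC-6).
Priya ∩ Sofia: 07:45-09:30, 09:45-12:30, 15:30-18:45.
Priya ∩ Sofia ∩ Kira: 07:45-08:00, 10:00-12:30, 15:30-18:15.
Priya ∩ Sofia ∩ Kira ∩ Freya: 07:45-08:00, 10:00-12:00, 17:15-18:15.
Priya ∩ Sofia ∩ Kira ∩ Freya ∩ Sven: 10:00-12:00, 17:15-18:15.
The first common window of at least 45 minutes is 10:00-12:00, so the earliest start is 10:00.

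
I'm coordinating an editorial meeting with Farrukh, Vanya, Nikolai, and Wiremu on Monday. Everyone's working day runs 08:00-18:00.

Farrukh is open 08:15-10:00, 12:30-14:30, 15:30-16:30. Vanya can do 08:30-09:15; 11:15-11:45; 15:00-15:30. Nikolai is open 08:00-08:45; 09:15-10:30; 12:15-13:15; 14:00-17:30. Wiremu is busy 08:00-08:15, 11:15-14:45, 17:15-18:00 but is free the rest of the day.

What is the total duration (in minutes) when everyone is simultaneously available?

15

Farrukh free: 08:15-10:00, 12:30-14:30, 15:30-16:30.
Vanya free: 08:30-09:15, 11:15-11:45, 15:00-15:30.
Nikolai free: 08:00-08:45, 09:15-10:30, 12:15-13:15, 14:00-17:30.
Wiremu free: 08:15-11:15, 14:45-17:15 (invert busy blocks within the working day).
Farrukh ∩ Vanya: 08:30-09:15.
Farrukh ∩ Vanya ∩ Nikolai: 08:30-08:45.
Farrukh ∩ Vanya ∩ Nikolai ∩ Wiremu: 08:30-08:45.
That's a single block of 15 minutes.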